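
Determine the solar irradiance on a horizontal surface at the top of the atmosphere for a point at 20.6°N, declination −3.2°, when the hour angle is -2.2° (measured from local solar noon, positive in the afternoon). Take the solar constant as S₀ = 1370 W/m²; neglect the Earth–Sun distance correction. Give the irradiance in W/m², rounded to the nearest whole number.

cos θ_z = sin φ sin δ + cos φ cos δ cos H = (0.3518)(-0.0558) + (0.9361)(0.9984)(0.9993) = 0.9143.
Top-of-atmosphere irradiance = S₀ cos θ_z = 1370 × 0.9143 = 1252.59 W/m².

1253 W/m²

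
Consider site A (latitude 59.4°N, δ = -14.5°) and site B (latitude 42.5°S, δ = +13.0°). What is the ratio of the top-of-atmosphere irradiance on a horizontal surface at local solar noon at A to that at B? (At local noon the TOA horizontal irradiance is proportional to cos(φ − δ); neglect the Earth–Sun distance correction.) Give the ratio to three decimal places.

A: cos θ_z = cos(59.4° − (-14.5°)) = 0.2773.
B: cos θ_z = cos(-42.5° − (13.0°)) = 0.5664.
Ratio A/B = 0.2773 / 0.5664 = 0.4896.

0.490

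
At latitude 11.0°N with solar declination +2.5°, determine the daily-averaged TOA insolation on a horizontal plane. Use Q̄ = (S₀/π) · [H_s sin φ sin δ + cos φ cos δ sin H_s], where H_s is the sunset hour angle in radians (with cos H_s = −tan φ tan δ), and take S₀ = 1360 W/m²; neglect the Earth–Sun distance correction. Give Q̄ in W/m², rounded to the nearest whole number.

430 W/m²

The sunset hour angle satisfies cos H_s = −tan φ tan δ = -0.0085, giving H_s = 90.49°. In radians, H_s = 1.5793.
H_s sin φ sin δ = 1.5793 × 0.1908 × 0.0436 = 0.0131.
cos φ cos δ sin H_s = 0.9816 × 0.9990 × 1.0000 = 0.9806.
Q̄ = (1360/π) × (0.0131 + 0.9806) = 432.90 × 0.9937 = 430.17 W/m².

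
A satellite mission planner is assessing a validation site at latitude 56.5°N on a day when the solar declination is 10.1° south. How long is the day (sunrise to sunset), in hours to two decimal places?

9.92 hours

The sunset hour angle satisfies cos H_s = −tan φ tan δ = 0.2691, giving H_s = 74.39°.
Day length = 2 H_s / 15° h⁻¹ = 148.78° / 15 = 9.919 h.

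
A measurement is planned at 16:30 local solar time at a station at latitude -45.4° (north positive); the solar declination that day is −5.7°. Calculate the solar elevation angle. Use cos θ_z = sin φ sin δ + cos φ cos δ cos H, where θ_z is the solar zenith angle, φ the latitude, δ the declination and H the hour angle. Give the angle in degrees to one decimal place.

19.8°

Hour angle H = 15° × (16.5 − 12) = 67.50°.
cos θ_z = sin(-45.4°) sin(-5.7°) + cos(-45.4°) cos(-5.7°) cos(67.50°) = 0.0707 + 0.2674 = 0.3381.
θ_z = arccos(0.3381) = 70.24°, so the elevation is 90° − 70.24° = 19.76°.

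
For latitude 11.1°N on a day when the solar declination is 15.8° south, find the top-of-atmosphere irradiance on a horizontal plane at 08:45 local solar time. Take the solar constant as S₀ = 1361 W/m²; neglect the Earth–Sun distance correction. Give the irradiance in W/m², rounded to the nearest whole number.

776 W/m²

Hour angle H = 15° × (8.75 − 12) = -48.75°.
cos θ_z = sin(11.1°) sin(-15.8°) + cos(11.1°) cos(-15.8°) cos(-48.75°) = -0.0524 + 0.6226 = 0.5702.
Top-of-atmosphere irradiance = S₀ cos θ_z = 1361 × 0.5702 = 776.04 W/m².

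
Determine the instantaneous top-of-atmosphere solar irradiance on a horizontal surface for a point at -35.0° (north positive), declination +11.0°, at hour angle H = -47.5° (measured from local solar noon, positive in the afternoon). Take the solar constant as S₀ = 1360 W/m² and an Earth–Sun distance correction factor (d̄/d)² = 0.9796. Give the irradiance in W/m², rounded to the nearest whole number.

With φ = -35.0°, δ = 11.0°, H = -47.50°: sin φ sin δ = -0.1094, cos φ cos δ cos H = 0.5432, so cos θ_z = 0.4338.
Top-of-atmosphere irradiance = S₀ (d̄/d)² cos θ_z = 1360 × 0.9796 × 0.4338 = 577.93 W/m².

578 W/m²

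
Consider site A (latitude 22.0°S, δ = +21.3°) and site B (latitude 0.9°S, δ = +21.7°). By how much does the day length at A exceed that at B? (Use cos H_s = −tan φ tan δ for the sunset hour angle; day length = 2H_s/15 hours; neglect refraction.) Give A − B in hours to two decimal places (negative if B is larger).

-1.16 h

A: H_s = arccos(−tan -22.0° · tan 21.3°) = 80.94°, so 2H_s/15 = 10.7920 h.
B: H_s = arccos(−tan -0.9° · tan 21.7°) = 89.64°, so 2H_s/15 = 11.9520 h.
A − B = 10.7920 − 11.9520 = -1.1600 h.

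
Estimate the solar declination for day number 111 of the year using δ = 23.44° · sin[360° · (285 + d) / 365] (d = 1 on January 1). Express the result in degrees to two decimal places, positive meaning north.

+11.92°

360 × (285 + 111) / 365 = 390.575°; sin(390.575°) = 0.5087.
δ = 23.44 × 0.5087 = 11.924° ≈ +11.92°.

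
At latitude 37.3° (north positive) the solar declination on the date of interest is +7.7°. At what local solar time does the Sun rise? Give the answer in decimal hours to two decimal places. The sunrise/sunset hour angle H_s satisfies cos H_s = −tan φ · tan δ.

The sunset hour angle satisfies cos H_s = −tan φ tan δ = -0.1030, giving H_s = 95.91°.
Sunrise is at 12 − H_s/15 = 12 − 6.394 = 5.606 h local solar time.

5.61 h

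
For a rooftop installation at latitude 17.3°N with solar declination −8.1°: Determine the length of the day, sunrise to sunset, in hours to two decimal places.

11.66 hours

The sunset hour angle satisfies cos H_s = −tan φ tan δ = 0.0443, giving H_s = 87.46°.
Day length = 2 H_s / 15° h⁻¹ = 174.92° / 15 = 11.661 h.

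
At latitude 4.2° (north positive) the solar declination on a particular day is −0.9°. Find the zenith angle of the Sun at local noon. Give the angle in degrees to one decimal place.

5.1°

At local solar noon the hour angle is zero, so the zenith angle is |φ − δ| = |4.2° − (-0.9°)| = 5.1°.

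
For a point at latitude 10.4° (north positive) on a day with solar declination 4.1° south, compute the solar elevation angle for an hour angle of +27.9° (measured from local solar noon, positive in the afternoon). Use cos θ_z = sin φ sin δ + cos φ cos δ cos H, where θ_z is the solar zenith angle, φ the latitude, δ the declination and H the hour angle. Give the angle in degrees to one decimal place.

58.7°

cos θ_z = sin φ sin δ + cos φ cos δ cos H = (0.1805)(-0.0715) + (0.9836)(0.9974)(0.8838) = 0.8541.
θ_z = arccos(0.8541) = 31.34°, so the elevation is 90° − 31.34° = 58.66°.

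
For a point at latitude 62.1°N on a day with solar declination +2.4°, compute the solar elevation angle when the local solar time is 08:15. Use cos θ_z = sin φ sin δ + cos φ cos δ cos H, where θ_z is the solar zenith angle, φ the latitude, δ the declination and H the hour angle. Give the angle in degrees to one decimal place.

Hour angle H = 15° × (8.25 − 12) = -56.25°.
With φ = 62.1°, δ = 2.4°, H = -56.25°: sin φ sin δ = 0.0370, cos φ cos δ cos H = 0.2597, so cos θ_z = 0.2967.
θ_z = arccos(0.2967) = 72.74°, so the elevation is 90° − 72.74° = 17.26°.

17.3°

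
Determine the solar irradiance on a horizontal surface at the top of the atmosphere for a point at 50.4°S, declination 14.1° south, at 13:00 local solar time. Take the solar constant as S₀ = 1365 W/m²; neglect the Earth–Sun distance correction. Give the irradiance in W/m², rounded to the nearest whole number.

Hour angle H = 15° × (13 − 12) = 15.00°.
cos θ_z = sin φ sin δ + cos φ cos δ cos H = (-0.7705)(-0.2436) + (0.6374)(0.9699)(0.9659) = 0.7848.
Top-of-atmosphere irradiance = S₀ cos θ_z = 1365 × 0.7848 = 1071.25 W/m².

1071 W/m²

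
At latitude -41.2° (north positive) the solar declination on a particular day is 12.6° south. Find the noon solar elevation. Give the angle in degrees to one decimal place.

61.4°

At local solar noon the hour angle is zero, so the elevation is 90° − |φ − δ| = 90° − |-41.2° − (-12.6°)| = 90° − 28.6° = 61.4°.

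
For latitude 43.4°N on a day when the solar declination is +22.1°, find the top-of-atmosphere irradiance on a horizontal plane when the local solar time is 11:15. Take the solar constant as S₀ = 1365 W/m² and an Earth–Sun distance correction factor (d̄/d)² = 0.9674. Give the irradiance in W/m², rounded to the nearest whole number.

Hour angle H = 15° × (11.25 − 12) = -11.25°.
With φ = 43.4°, δ = 22.1°, H = -11.25°: sin φ sin δ = 0.2585, cos φ cos δ cos H = 0.6603, so cos θ_z = 0.9188.
Top-of-atmosphere irradiance = S₀ (d̄/d)² cos θ_z = 1365 × 0.9674 × 0.9188 = 1213.28 W/m².

1213 W/m²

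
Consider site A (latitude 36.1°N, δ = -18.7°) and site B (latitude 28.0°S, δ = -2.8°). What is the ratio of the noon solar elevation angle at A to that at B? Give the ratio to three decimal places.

A: 90° − |36.1 − (-18.7)| = 35.20°.
B: 90° − |-28.0 − (-2.8)| = 64.80°.
Ratio A/B = 35.2000 / 64.8000 = 0.5432.

0.543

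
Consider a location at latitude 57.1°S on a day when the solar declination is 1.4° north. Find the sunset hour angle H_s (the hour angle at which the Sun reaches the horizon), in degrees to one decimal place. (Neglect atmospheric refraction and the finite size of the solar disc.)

−tan φ tan δ = −(-1.5458)(0.0244) = 0.0377; H_s = arccos(0.0377) = 87.84°.

87.8°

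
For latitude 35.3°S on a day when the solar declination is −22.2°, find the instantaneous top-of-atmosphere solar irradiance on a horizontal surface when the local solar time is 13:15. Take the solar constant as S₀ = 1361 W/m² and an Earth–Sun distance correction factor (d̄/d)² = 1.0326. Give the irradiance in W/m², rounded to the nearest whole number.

1312 W/m²

Hour angle H = 15° × (13.25 − 12) = 18.75°.
cos θ_z = sin(-35.3°) sin(-22.2°) + cos(-35.3°) cos(-22.2°) cos(18.75°) = 0.2183 + 0.7155 = 0.9338.
Top-of-atmosphere irradiance = S₀ (d̄/d)² cos θ_z = 1361 × 1.0326 × 0.9338 = 1312.33 W/m².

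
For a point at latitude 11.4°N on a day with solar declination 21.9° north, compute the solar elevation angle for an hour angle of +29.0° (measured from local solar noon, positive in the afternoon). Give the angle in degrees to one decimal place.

60.4°

cos θ_z = sin(11.4°) sin(21.9°) + cos(11.4°) cos(21.9°) cos(29.00°) = 0.0737 + 0.7955 = 0.8692.
θ_z = arccos(0.8692) = 29.63°, so the elevation is 90° − 29.63° = 60.37°.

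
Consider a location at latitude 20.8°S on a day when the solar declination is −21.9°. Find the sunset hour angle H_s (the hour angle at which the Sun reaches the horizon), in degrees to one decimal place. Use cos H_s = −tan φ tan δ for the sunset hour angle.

98.8°

cos H_s = −tan(-20.8°) · tan(-21.9°) = -0.1527, so H_s = arccos(-0.1527) = 98.78°.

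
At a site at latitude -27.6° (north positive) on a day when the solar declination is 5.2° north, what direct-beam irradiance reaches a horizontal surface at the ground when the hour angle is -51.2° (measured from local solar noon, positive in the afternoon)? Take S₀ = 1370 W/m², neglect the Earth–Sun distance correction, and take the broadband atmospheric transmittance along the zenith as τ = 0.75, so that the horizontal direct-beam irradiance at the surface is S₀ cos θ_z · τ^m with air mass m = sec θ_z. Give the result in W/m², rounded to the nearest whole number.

399 W/m²

cos θ_z = sin φ sin δ + cos φ cos δ cos H = (-0.4633)(0.0906) + (0.8862)(0.9959)(0.6266) = 0.5110.
Air mass m = 1/cos θ_z = 1/0.5110 = 1.957; τ^m = 0.75^1.957 = 0.5695.
Surface direct beam = 1370 × 0.5110 × 0.5695 = 398.69 W/m².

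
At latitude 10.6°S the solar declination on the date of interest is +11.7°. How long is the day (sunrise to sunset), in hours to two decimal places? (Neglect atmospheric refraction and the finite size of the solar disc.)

11.70 hours

cos H_s = −tan(-10.6°) · tan(11.7°) = 0.0388, so H_s = arccos(0.0388) = 87.78°.
Day length = 2 H_s / 15° h⁻¹ = 175.56° / 15 = 11.704 h.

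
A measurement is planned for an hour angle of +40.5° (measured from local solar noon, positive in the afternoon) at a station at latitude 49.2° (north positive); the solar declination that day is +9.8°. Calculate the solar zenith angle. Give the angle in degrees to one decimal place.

51.8°

cos θ_z = sin(49.2°) sin(9.8°) + cos(49.2°) cos(9.8°) cos(40.50°) = 0.1288 + 0.4896 = 0.6184.
θ_z = arccos(0.6184) = 51.80°.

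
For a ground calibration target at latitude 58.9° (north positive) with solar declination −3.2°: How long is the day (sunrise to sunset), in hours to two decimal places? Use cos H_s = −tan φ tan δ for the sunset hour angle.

11.29 hours

−tan φ tan δ = −(1.6577)(-0.0559) = 0.0927; H_s = arccos(0.0927) = 84.68°.
Day length = 2 H_s / 15° h⁻¹ = 169.36° / 15 = 11.291 h.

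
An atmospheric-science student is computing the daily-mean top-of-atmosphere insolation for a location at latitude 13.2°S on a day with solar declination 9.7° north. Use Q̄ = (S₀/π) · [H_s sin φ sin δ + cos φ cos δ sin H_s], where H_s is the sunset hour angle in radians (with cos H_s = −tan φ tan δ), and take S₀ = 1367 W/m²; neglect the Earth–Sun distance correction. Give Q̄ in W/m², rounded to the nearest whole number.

392 W/m²

cos H_s = −tan(-13.2°) · tan(9.7°) = 0.0401, so H_s = arccos(0.0401) = 87.70°. In radians, H_s = 1.5307.
H_s sin φ sin δ = 1.5307 × -0.2284 × 0.1685 = -0.0589.
cos φ cos δ sin H_s = 0.9736 × 0.9857 × 0.9992 = 0.9589.
Q̄ = (1367/π) × (-0.0589 + 0.9589) = 435.13 × 0.9000 = 391.62 W/m².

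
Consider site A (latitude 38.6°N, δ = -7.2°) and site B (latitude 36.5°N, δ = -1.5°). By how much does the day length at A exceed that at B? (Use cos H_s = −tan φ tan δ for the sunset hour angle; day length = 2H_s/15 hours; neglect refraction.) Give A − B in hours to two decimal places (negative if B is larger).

A: H_s = arccos(−tan 38.6° · tan -7.2°) = 84.21°, so 2H_s/15 = 11.2280 h.
B: H_s = arccos(−tan 36.5° · tan -1.5°) = 88.89°, so 2H_s/15 = 11.8520 h.
A − B = 11.2280 − 11.8520 = -0.6240 h.

-0.62 h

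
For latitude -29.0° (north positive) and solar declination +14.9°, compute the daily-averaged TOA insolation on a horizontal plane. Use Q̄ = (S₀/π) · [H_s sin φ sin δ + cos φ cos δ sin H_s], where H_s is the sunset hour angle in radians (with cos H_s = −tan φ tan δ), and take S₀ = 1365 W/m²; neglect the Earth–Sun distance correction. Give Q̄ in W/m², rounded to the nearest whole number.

286 W/m²

The sunset hour angle satisfies cos H_s = −tan φ tan δ = 0.1475, giving H_s = 81.52°. In radians, H_s = 1.4228.
H_s sin φ sin δ = 1.4228 × -0.4848 × 0.2571 = -0.1773.
cos φ cos δ sin H_s = 0.8746 × 0.9664 × 0.9891 = 0.8360.
Q̄ = (1365/π) × (-0.1773 + 0.8360) = 434.49 × 0.6587 = 286.20 W/m².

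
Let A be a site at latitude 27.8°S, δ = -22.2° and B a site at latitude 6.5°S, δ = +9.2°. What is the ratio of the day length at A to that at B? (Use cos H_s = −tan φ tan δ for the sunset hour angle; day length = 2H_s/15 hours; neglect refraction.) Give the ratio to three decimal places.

A: H_s = arccos(−tan -27.8° · tan -22.2°) = 102.43°, so 2H_s/15 = 13.6573 h.
B: H_s = arccos(−tan -6.5° · tan 9.2°) = 88.94°, so 2H_s/15 = 11.8587 h.
Ratio A/B = 13.6573 / 11.8587 = 1.1517.

1.152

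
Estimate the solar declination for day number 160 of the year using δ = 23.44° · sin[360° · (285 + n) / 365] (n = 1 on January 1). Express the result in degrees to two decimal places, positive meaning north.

+23.00°

360 × (285 + 160) / 365 = 438.904°; sin(438.904°) = 0.9813.
δ = 23.44 × 0.9813 = 23.002° ≈ +23.00°.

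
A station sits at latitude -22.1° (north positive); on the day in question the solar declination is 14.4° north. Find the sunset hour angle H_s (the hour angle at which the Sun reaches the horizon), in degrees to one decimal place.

84.0°

−tan φ tan δ = −(-0.4061)(0.2568) = 0.1043; H_s = arccos(0.1043) = 84.01°.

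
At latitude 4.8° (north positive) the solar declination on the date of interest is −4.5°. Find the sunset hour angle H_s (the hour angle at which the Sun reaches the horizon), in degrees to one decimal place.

The sunset hour angle satisfies cos H_s = −tan φ tan δ = 0.0066, giving H_s = 89.62°.

89.6°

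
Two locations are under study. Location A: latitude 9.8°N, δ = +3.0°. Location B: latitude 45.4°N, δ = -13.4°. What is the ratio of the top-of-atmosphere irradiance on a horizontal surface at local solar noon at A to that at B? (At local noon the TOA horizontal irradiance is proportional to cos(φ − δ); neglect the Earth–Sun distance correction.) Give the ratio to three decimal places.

1.917

A: cos θ_z = cos(9.8° − (3.0°)) = 0.9930.
B: cos θ_z = cos(45.4° − (-13.4°)) = 0.5180.
Ratio A/B = 0.9930 / 0.5180 = 1.9170.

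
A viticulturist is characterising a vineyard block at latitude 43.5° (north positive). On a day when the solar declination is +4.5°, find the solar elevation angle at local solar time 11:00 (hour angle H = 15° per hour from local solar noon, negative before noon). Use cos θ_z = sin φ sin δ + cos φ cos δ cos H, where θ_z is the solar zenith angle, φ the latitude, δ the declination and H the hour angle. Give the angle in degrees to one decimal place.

Hour angle H = 15° × (11 − 12) = -15.00°.
cos θ_z = sin(43.5°) sin(4.5°) + cos(43.5°) cos(4.5°) cos(-15.00°) = 0.0540 + 0.6985 = 0.7525.
θ_z = arccos(0.7525) = 41.19°, so the elevation is 90° − 41.19° = 48.81°.

48.8°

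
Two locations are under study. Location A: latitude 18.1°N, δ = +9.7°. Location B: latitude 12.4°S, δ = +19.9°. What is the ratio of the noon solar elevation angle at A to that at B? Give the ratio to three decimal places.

1.414

A: 90° − |18.1 − (9.7)| = 81.60°.
B: 90° − |-12.4 − (19.9)| = 57.70°.
Ratio A/B = 81.6000 / 57.7000 = 1.4142.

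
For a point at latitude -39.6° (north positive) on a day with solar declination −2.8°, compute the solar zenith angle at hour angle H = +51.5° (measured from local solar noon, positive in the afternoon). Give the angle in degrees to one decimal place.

59.3°

cos θ_z = sin φ sin δ + cos φ cos δ cos H = (-0.6374)(-0.0488) + (0.7705)(0.9988)(0.6225) = 0.5102.
θ_z = arccos(0.5102) = 59.32°.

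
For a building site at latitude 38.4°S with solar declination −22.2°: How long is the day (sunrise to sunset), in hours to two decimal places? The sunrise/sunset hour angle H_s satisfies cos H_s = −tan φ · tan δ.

−tan φ tan δ = −(-0.7926)(-0.4081) = -0.3235; H_s = arccos(-0.3235) = 108.87°.
Day length = 2 H_s / 15° h⁻¹ = 217.74° / 15 = 14.516 h.

14.52 hours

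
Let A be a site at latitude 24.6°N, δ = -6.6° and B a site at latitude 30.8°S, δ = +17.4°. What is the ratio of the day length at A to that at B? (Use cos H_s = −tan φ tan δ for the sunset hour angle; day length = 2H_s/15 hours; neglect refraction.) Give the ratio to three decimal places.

A: H_s = arccos(−tan 24.6° · tan -6.6°) = 86.96°, so 2H_s/15 = 11.5947 h.
B: H_s = arccos(−tan -30.8° · tan 17.4°) = 79.23°, so 2H_s/15 = 10.5640 h.
Ratio A/B = 11.5947 / 10.5640 = 1.0976.

1.098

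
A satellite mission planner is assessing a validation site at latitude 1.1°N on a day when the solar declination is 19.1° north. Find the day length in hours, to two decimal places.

12.05 hours

The sunset hour angle satisfies cos H_s = −tan φ tan δ = -0.0066, giving H_s = 90.38°.
Day length = 2 H_s / 15° h⁻¹ = 180.76° / 15 = 12.051 h.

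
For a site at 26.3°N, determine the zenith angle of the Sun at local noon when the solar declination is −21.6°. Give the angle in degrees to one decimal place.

47.9°

At local solar noon the hour angle is zero, so the zenith angle is |φ − δ| = |26.3° − (-21.6°)| = 47.9°.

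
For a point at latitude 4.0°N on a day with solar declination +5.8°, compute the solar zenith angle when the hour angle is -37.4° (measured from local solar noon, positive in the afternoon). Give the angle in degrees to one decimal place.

37.3°

With φ = 4.0°, δ = 5.8°, H = -37.40°: sin φ sin δ = 0.0070, cos φ cos δ cos H = 0.7884, so cos θ_z = 0.7954.
θ_z = arccos(0.7954) = 37.31°.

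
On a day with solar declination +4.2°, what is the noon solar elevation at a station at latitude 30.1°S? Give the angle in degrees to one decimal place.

55.7°

At local solar noon the hour angle is zero, so the elevation is 90° − |φ − δ| = 90° − |-30.1° − (4.2°)| = 90° − 34.3° = 55.7°.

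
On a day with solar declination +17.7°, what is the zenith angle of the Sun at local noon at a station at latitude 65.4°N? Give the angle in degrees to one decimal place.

At local solar noon the hour angle is zero, so the zenith angle is |φ − δ| = |65.4° − (17.7°)| = 47.7°.

47.7°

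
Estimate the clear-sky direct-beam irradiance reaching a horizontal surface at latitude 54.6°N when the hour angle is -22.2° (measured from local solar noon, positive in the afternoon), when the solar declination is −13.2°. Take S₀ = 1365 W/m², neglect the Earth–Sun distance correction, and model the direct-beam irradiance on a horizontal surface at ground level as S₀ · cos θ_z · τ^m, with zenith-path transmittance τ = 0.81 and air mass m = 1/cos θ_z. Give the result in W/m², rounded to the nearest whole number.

245 W/m²

With φ = 54.6°, δ = -13.2°, H = -22.20°: sin φ sin δ = -0.1861, cos φ cos δ cos H = 0.5222, so cos θ_z = 0.3361.
Air mass m = 1/cos θ_z = 1/0.3361 = 2.975; τ^m = 0.81^2.975 = 0.5342.
Surface direct beam = 1365 × 0.3361 × 0.5342 = 245.08 W/m².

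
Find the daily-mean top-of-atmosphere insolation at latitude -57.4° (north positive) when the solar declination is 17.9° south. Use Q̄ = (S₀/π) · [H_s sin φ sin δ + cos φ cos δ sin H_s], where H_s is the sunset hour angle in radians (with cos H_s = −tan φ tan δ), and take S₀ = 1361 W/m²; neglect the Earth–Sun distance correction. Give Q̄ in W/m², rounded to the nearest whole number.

−tan φ tan δ = −(-1.5637)(-0.3230) = -0.5051; H_s = arccos(-0.5051) = 120.34°. In radians, H_s = 2.1003.
H_s sin φ sin δ = 2.1003 × -0.8425 × -0.3074 = 0.5439.
cos φ cos δ sin H_s = 0.5388 × 0.9516 × 0.8631 = 0.4425.
Q̄ = (1361/π) × (0.5439 + 0.4425) = 433.22 × 0.9864 = 427.33 W/m².

427 W/m²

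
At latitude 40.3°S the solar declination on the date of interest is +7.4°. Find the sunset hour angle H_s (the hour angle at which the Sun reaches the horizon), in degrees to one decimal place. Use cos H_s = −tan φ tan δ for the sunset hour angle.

cos H_s = −tan(-40.3°) · tan(7.4°) = 0.1101, so H_s = arccos(0.1101) = 83.68°.

83.7°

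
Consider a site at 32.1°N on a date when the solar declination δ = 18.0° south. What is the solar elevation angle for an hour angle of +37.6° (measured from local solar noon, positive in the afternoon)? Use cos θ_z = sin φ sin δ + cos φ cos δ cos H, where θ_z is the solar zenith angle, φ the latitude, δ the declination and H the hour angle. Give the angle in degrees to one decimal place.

cos θ_z = sin φ sin δ + cos φ cos δ cos H = (0.5314)(-0.3090) + (0.8471)(0.9511)(0.7923) = 0.4741.
θ_z = arccos(0.4741) = 61.70°, so the elevation is 90° − 61.70° = 28.30°.

28.3°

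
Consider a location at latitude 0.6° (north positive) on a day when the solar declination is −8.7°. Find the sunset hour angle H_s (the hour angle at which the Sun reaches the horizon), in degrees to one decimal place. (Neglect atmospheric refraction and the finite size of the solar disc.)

89.9°

The sunset hour angle satisfies cos H_s = −tan φ tan δ = 0.0016, giving H_s = 89.91°.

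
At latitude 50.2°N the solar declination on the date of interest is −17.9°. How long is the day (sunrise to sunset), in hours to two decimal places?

8.96 hours

cos H_s = −tan(50.2°) · tan(-17.9°) = 0.3877, so H_s = arccos(0.3877) = 67.19°.
Day length = 2 H_s / 15° h⁻¹ = 134.38° / 15 = 8.959 h.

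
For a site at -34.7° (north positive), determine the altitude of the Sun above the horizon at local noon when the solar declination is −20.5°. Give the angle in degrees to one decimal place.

At local solar noon the hour angle is zero, so the elevation is 90° − |φ − δ| = 90° − |-34.7° − (-20.5°)| = 90° − 14.2° = 75.8°.

75.8°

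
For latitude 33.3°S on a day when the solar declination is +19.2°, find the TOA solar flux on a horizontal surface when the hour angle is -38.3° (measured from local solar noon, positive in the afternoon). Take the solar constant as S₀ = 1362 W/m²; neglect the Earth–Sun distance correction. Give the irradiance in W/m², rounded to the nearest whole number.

598 W/m²

cos θ_z = sin(-33.3°) sin(19.2°) + cos(-33.3°) cos(19.2°) cos(-38.30°) = -0.1806 + 0.6194 = 0.4388.
Top-of-atmosphere irradiance = S₀ cos θ_z = 1362 × 0.4388 = 597.65 W/m².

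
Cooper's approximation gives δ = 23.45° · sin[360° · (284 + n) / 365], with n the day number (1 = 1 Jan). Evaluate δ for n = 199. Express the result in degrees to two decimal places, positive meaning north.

360 × (284 + 199) / 365 = 476.384°; sin(476.384°) = 0.8958.
δ = 23.45 × 0.8958 = 21.007° ≈ +21.01°.

+21.01°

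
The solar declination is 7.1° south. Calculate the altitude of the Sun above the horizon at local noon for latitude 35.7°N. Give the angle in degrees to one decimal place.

47.2°

At local solar noon the hour angle is zero, so the elevation is 90° − |φ − δ| = 90° − |35.7° − (-7.1°)| = 90° − 42.8° = 47.2°.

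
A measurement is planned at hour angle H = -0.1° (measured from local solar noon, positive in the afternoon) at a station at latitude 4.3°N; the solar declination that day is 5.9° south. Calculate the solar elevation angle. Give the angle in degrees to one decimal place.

With φ = 4.3°, δ = -5.9°, H = -0.10°: sin φ sin δ = -0.0077, cos φ cos δ cos H = 0.9919, so cos θ_z = 0.9842.
θ_z = arccos(0.9842) = 10.20°, so the elevation is 90° − 10.20° = 79.80°.

79.8°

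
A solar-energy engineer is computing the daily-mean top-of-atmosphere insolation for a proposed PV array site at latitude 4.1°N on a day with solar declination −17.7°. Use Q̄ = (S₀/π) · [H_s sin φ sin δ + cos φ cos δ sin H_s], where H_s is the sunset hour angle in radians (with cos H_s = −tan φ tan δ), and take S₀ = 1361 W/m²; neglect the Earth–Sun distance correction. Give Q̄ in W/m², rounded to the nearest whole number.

−tan φ tan δ = −(0.0717)(-0.3191) = 0.0229; H_s = arccos(0.0229) = 88.69°. In radians, H_s = 1.5479.
H_s sin φ sin δ = 1.5479 × 0.0715 × -0.3040 = -0.0336.
cos φ cos δ sin H_s = 0.9974 × 0.9527 × 0.9997 = 0.9499.
Q̄ = (1361/π) × (-0.0336 + 0.9499) = 433.22 × 0.9163 = 396.96 W/m².

397 W/m²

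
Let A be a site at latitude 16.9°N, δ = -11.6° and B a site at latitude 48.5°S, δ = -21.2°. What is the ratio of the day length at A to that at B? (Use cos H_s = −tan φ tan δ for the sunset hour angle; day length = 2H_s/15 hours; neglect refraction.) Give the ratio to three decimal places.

A: H_s = arccos(−tan 16.9° · tan -11.6°) = 86.42°, so 2H_s/15 = 11.5227 h.
B: H_s = arccos(−tan -48.5° · tan -21.2°) = 116.00°, so 2H_s/15 = 15.4667 h.
Ratio A/B = 11.5227 / 15.4667 = 0.7450.

0.745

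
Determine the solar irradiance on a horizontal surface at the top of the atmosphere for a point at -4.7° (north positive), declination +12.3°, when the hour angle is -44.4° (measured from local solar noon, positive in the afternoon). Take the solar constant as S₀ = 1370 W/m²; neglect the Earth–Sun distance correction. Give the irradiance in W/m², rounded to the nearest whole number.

cos θ_z = sin(-4.7°) sin(12.3°) + cos(-4.7°) cos(12.3°) cos(-44.40°) = -0.0175 + 0.6957 = 0.6782.
Top-of-atmosphere irradiance = S₀ cos θ_z = 1370 × 0.6782 = 929.13 W/m².

929 W/m²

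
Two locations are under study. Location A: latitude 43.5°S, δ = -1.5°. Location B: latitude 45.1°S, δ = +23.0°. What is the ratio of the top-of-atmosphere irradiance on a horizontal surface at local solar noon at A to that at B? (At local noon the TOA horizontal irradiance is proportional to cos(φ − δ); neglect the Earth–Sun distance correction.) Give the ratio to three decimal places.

1.992

A: cos θ_z = cos(-43.5° − (-1.5°)) = 0.7431.
B: cos θ_z = cos(-45.1° − (23.0°)) = 0.3730.
Ratio A/B = 0.7431 / 0.3730 = 1.9922.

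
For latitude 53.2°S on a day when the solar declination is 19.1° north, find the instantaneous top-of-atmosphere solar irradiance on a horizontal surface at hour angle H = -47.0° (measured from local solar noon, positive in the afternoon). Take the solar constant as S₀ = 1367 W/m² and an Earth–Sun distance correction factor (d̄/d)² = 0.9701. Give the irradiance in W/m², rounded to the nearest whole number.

164 W/m²

cos θ_z = sin φ sin δ + cos φ cos δ cos H = (-0.8007)(0.3272) + (0.5990)(0.9449)(0.6820) = 0.1240.
Top-of-atmosphere irradiance = S₀ (d̄/d)² cos θ_z = 1367 × 0.9701 × 0.1240 = 164.44 W/m².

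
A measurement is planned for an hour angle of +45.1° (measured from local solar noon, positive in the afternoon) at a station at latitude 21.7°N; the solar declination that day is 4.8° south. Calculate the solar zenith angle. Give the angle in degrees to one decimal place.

51.5°

cos θ_z = sin(21.7°) sin(-4.8°) + cos(21.7°) cos(-4.8°) cos(45.10°) = -0.0309 + 0.6535 = 0.6226.
θ_z = arccos(0.6226) = 51.49°.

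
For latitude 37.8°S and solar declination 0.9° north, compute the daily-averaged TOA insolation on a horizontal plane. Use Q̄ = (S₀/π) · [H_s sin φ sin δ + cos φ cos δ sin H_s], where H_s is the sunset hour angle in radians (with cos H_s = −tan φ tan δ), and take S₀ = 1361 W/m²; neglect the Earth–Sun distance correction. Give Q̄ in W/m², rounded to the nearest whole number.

The sunset hour angle satisfies cos H_s = −tan φ tan δ = 0.0122, giving H_s = 89.30°. In radians, H_s = 1.5586.
H_s sin φ sin δ = 1.5586 × -0.6129 × 0.0157 = -0.0150.
cos φ cos δ sin H_s = 0.7902 × 0.9999 × 0.9999 = 0.7900.
Q̄ = (1361/π) × (-0.0150 + 0.7900) = 433.22 × 0.7750 = 335.75 W/m².

336 W/m²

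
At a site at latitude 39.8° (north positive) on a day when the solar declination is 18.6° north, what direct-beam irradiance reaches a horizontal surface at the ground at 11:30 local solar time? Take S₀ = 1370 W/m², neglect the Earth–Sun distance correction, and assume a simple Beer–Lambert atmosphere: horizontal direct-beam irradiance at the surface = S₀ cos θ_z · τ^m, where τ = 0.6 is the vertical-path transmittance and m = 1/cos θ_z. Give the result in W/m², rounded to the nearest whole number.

Hour angle H = 15° × (11.5 − 12) = -7.50°.
With φ = 39.8°, δ = 18.6°, H = -7.50°: sin φ sin δ = 0.2042, cos φ cos δ cos H = 0.7219, so cos θ_z = 0.9261.
Air mass m = 1/cos θ_z = 1/0.9261 = 1.080; τ^m = 0.6^1.080 = 0.5760.
Surface direct beam = 1370 × 0.9261 × 0.5760 = 730.80 W/m².

731 W/m²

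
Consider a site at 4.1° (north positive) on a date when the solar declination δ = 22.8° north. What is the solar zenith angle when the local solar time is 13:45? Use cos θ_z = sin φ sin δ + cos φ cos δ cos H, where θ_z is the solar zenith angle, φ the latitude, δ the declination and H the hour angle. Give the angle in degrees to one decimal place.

Hour angle H = 15° × (13.75 − 12) = 26.25°.
cos θ_z = sin(4.1°) sin(22.8°) + cos(4.1°) cos(22.8°) cos(26.25°) = 0.0277 + 0.8247 = 0.8524.
θ_z = arccos(0.8524) = 31.53°.

31.5°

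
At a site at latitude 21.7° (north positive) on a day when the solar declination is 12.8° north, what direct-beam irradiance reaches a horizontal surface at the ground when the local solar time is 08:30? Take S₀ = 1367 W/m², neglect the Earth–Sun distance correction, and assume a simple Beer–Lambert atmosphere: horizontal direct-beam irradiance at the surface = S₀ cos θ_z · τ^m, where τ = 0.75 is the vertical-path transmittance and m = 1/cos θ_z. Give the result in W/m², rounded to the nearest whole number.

550 W/m²

Hour angle H = 15° × (8.5 − 12) = -52.50°.
cos θ_z = sin(21.7°) sin(12.8°) + cos(21.7°) cos(12.8°) cos(-52.50°) = 0.0819 + 0.5516 = 0.6335.
Air mass m = 1/cos θ_z = 1/0.6335 = 1.579; τ^m = 0.75^1.579 = 0.6349.
Surface direct beam = 1367 × 0.6335 × 0.6349 = 549.82 W/m².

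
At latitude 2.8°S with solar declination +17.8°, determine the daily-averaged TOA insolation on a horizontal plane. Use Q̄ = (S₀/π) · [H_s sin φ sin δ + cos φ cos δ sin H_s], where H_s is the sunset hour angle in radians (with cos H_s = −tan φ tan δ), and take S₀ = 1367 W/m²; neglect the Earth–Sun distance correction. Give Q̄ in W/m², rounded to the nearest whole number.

−tan φ tan δ = −(-0.0489)(0.3211) = 0.0157; H_s = arccos(0.0157) = 89.10°. In radians, H_s = 1.5551.
H_s sin φ sin δ = 1.5551 × -0.0488 × 0.3057 = -0.0232.
cos φ cos δ sin H_s = 0.9988 × 0.9521 × 0.9999 = 0.9509.
Q̄ = (1367/π) × (-0.0232 + 0.9509) = 435.13 × 0.9277 = 403.67 W/m².

404 W/m²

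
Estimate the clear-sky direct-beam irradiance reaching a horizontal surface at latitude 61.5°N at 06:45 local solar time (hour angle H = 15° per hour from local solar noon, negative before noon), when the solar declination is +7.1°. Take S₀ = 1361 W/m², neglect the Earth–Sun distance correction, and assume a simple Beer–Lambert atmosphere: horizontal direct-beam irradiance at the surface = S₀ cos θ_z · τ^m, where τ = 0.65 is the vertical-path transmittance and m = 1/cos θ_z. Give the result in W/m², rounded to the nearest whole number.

Hour angle H = 15° × (6.75 − 12) = -78.75°.
cos θ_z = sin(61.5°) sin(7.1°) + cos(61.5°) cos(7.1°) cos(-78.75°) = 0.1086 + 0.0924 = 0.2010.
Air mass m = 1/cos θ_z = 1/0.2010 = 4.975; τ^m = 0.65^4.975 = 0.1173.
Surface direct beam = 1361 × 0.2010 × 0.1173 = 32.09 W/m².

32 W/m²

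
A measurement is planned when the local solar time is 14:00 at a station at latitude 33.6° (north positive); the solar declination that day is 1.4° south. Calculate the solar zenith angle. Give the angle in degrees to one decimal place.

Hour angle H = 15° × (14 − 12) = 30.00°.
With φ = 33.6°, δ = -1.4°, H = 30.00°: sin φ sin δ = -0.0135, cos φ cos δ cos H = 0.7211, so cos θ_z = 0.7076.
θ_z = arccos(0.7076) = 44.96°.

45.0°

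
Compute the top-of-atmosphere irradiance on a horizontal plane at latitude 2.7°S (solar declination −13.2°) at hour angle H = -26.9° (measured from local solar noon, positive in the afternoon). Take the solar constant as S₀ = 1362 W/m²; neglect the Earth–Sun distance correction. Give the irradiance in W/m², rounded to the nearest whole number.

1196 W/m²

cos θ_z = sin(-2.7°) sin(-13.2°) + cos(-2.7°) cos(-13.2°) cos(-26.90°) = 0.0108 + 0.8673 = 0.8781.
Top-of-atmosphere irradiance = S₀ cos θ_z = 1362 × 0.8781 = 1195.97 W/m².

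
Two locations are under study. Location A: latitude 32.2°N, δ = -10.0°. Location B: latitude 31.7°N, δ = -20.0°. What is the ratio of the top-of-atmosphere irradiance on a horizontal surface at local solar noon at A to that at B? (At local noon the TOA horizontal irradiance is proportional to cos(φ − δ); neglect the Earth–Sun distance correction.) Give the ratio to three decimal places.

A: cos θ_z = cos(32.2° − (-10.0°)) = 0.7408.
B: cos θ_z = cos(31.7° − (-20.0°)) = 0.6198.
Ratio A/B = 0.7408 / 0.6198 = 1.1952.

1.195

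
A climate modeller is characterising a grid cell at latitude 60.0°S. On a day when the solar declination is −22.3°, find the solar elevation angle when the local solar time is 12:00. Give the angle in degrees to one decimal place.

52.3°

Hour angle H = 15° × (12 − 12) = 0.00°.
With φ = -60.0°, δ = -22.3°, H = 0.00°: sin φ sin δ = 0.3286, cos φ cos δ cos H = 0.4626, so cos θ_z = 0.7912.
θ_z = arccos(0.7912) = 37.70°, so the elevation is 90° − 37.70° = 52.30°.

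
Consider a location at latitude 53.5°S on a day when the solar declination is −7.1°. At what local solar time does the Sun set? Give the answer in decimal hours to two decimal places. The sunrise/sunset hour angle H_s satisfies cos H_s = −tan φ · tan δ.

18.65 h

The sunset hour angle satisfies cos H_s = −tan φ tan δ = -0.1683, giving H_s = 99.69°.
Sunset is at 12 + H_s/15 = 12 + 6.646 = 18.646 h local solar time.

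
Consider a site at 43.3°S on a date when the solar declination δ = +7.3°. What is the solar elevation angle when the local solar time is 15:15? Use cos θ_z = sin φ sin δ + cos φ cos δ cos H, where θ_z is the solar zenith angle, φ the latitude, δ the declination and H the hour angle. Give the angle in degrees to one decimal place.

Hour angle H = 15° × (15.25 − 12) = 48.75°.
With φ = -43.3°, δ = 7.3°, H = 48.75°: sin φ sin δ = -0.0871, cos φ cos δ cos H = 0.4760, so cos θ_z = 0.3889.
θ_z = arccos(0.3889) = 67.11°, so the elevation is 90° − 67.11° = 22.89°.

22.9°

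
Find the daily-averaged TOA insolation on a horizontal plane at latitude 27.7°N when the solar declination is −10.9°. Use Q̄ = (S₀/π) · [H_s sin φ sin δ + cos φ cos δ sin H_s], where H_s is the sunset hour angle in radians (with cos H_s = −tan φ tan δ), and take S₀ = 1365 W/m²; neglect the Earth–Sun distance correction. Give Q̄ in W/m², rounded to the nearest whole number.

The sunset hour angle satisfies cos H_s = −tan φ tan δ = 0.1011, giving H_s = 84.20°. In radians, H_s = 1.4696.
H_s sin φ sin δ = 1.4696 × 0.4648 × -0.1891 = -0.1292.
cos φ cos δ sin H_s = 0.8854 × 0.9820 × 0.9949 = 0.8650.
Q̄ = (1365/π) × (-0.1292 + 0.8650) = 434.49 × 0.7358 = 319.70 W/m².

320 W/m²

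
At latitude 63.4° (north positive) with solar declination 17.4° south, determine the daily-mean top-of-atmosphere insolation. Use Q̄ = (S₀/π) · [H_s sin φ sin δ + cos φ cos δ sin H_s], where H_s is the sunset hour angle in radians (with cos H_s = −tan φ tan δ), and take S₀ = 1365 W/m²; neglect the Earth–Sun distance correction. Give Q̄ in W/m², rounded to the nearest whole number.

41 W/m²

−tan φ tan δ = −(1.9970)(-0.3134) = 0.6259; H_s = arccos(0.6259) = 51.25°. In radians, H_s = 0.8945.
H_s sin φ sin δ = 0.8945 × 0.8942 × -0.2990 = -0.2392.
cos φ cos δ sin H_s = 0.4478 × 0.9542 × 0.7799 = 0.3332.
Q̄ = (1365/π) × (-0.2392 + 0.3332) = 434.49 × 0.0940 = 40.84 W/m².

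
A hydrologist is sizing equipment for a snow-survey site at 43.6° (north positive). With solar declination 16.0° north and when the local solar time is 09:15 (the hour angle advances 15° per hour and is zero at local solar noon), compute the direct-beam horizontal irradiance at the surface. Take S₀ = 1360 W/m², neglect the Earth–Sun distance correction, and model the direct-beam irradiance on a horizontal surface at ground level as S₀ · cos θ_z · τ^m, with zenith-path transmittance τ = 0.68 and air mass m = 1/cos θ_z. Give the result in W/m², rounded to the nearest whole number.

Hour angle H = 15° × (9.25 − 12) = -41.25°.
cos θ_z = sin φ sin δ + cos φ cos δ cos H = (0.6896)(0.2756) + (0.7242)(0.9613)(0.7518) = 0.7134.
Air mass m = 1/cos θ_z = 1/0.7134 = 1.402; τ^m = 0.68^1.402 = 0.5823.
Surface direct beam = 1360 × 0.7134 × 0.5823 = 564.96 W/m².

565 W/m²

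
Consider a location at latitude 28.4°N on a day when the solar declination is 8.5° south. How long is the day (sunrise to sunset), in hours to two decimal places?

11.38 hours

The sunset hour angle satisfies cos H_s = −tan φ tan δ = 0.0808, giving H_s = 85.37°.
Day length = 2 H_s / 15° h⁻¹ = 170.74° / 15 = 11.383 h.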